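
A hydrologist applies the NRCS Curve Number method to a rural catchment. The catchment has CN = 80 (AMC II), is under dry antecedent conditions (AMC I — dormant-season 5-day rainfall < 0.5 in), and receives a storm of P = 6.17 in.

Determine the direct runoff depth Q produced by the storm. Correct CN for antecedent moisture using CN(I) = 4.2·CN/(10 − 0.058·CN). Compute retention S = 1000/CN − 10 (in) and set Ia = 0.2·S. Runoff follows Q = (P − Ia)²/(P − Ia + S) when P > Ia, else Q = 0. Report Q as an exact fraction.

Q = 109348849/48209700 in ≈ 2.268 in

Adjust CN=80 to AMC I: 4.2·80/(10 − 0.058·80) → 336 ÷ (134/25) = 4200/67 ≈ 62.687
S = 1000/(4200/67) − 10 = 125/21 in ≈ 5.952 in
Initial abstraction Ia = S/5 = (125/21)/5 = 25/21 ≈ 1.190 in
P − Ia = 6.170 − 1.190 = 10457/2100 ≈ 4.980 in (> 0, runoff occurs)
Q = (10457/2100)²/((10457/2100) + 125/21) = (109348849/4410000)/(22957/2100) = 109348849/48209700 in ≈ 2.268 in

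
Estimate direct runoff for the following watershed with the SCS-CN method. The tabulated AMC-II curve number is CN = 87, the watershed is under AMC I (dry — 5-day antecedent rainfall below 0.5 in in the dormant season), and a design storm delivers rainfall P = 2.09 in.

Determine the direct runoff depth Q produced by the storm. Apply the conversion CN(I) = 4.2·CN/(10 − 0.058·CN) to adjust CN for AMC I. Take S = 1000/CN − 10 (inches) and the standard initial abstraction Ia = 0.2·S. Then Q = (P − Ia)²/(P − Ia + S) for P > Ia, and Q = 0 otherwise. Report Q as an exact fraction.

CN(I) from CN(II)=87: (4.2·87)/(10 − 0.058·87) = 182700/2477 ≈ 73.759
Retention S: 1000/CN − 10 with CN=73.759 → S = 6500/1827 ≈ 3.558 in
Initial abstraction Ia = S/5 = (6500/1827)/5 = 1300/1827 ≈ 0.712 in
Excess rainfall: 2.090 − 0.712 = 1.378 in; P > Ia so Q > 0
Runoff Q = (P−Ia)²/(P−Ia+S) = (1.378)²/(1.378+3.558) = 63424896649/164766716100 ≈ 0.385 in

Q = 63424896649/164766716100 in ≈ 0.385 in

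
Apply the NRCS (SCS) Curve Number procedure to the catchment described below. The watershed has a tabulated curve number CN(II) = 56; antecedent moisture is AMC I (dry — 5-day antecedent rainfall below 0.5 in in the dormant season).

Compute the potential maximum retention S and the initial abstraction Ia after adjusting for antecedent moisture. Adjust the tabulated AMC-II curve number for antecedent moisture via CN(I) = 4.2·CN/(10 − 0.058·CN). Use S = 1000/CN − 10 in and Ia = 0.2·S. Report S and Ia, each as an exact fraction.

S = 2750/147 in ≈ 18.707 in; Ia = 550/147 in ≈ 3.741 in

Dry (AMC I): CN(I) = 4.2·56/(10 − 0.058·56) = (1176/5)/(844/125) = 7350/211 ≈ 34.834
S = 1000/(7350/211) − 10 = 2750/147 in ≈ 18.707 in
Ia = 0.2·(2750/147) = 550/147 in ≈ 3.741 in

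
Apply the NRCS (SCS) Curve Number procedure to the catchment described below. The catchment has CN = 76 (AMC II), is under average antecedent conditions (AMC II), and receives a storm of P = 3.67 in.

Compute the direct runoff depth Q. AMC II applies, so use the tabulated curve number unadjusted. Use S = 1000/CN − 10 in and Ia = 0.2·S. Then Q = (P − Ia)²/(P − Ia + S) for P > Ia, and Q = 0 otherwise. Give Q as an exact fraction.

CN(II) = 76; AMC II needs no correction.
S = 1000/76 − 10 = 60/19 in ≈ 3.158 in
Ia = 0.2·(60/19) = 12/19 in ≈ 0.632 in
P − Ia = 3.670 − 0.632 = 5773/1900 ≈ 3.038 in (> 0, runoff occurs)
Runoff Q = (P−Ia)²/(P−Ia+S) = (3.038)²/(3.038+3.158) = 33327529/22368700 ≈ 1.490 in

Q = 33327529/22368700 in ≈ 1.490 in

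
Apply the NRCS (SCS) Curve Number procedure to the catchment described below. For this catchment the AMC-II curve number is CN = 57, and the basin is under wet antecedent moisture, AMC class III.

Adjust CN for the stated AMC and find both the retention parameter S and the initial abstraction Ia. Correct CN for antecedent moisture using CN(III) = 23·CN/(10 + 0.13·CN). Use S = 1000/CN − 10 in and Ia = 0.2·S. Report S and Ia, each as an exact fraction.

CN(III) from CN(II)=57: (23·57)/(10 + 0.13·57) = 131100/1741 ≈ 75.302
S = 1000/(131100/1741) − 10 = 4300/1311 in ≈ 3.280 in
Ia = 0.2S: 0.2·3.280 = 0.656 in (exactly 860/1311)

S = 4300/1311 in ≈ 3.280 in; Ia = 860/1311 in ≈ 0.656 in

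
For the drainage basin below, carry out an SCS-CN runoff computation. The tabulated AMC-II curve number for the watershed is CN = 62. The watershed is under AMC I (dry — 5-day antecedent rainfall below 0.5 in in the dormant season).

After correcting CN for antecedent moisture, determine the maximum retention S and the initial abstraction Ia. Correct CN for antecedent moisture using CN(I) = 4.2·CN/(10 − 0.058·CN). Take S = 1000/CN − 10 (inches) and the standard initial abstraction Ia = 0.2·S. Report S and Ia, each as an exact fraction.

Adjust CN=62 to AMC I: 4.2·62/(10 − 0.058·62) → (1302/5) ÷ (1601/250) = 65100/1601 ≈ 40.662
S = 1000/(65100/1601) − 10 = 9500/651 in ≈ 14.593 in
Ia = 0.2·(9500/651) = 1900/651 in ≈ 2.919 in

S = 9500/651 in ≈ 14.593 in; Ia = 1900/651 in ≈ 2.919 in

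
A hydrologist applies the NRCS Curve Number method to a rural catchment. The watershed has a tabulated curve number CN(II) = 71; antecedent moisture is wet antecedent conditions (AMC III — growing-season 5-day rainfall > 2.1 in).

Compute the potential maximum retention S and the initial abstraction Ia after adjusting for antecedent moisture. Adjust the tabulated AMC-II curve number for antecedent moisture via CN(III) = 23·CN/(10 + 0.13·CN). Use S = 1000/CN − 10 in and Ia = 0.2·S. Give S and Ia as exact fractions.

S = 2900/1633 in ≈ 1.776 in; Ia = 580/1633 in ≈ 0.355 in

Adjust CN=71 to AMC III: 23·71/(10 + 0.13·71) → 1633 ÷ (1923/100) = 163300/1923 ≈ 84.919
S = 1000/(163300/1923) − 10 = 2900/1633 in ≈ 1.776 in
Ia = 0.2·(2900/1633) = 580/1633 in ≈ 0.355 in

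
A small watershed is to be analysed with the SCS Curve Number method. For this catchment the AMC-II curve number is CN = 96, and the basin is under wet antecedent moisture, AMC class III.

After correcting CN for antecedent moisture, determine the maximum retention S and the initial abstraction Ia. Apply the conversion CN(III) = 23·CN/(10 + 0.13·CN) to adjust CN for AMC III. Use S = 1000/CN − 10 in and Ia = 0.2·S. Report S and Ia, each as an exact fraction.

Wet (AMC III): CN(III) = 23·96/(10 + 0.13·96) = 2208/(562/25) = 27600/281 ≈ 98.221
Max retention: S = 1000/(27600/281) − 10 = 25/138 in (≈ 0.181 in)
Ia = 0.2·(25/138) = 5/138 in ≈ 0.036 in

S = 25/138 in ≈ 0.181 in; Ia = 5/138 in ≈ 0.036 in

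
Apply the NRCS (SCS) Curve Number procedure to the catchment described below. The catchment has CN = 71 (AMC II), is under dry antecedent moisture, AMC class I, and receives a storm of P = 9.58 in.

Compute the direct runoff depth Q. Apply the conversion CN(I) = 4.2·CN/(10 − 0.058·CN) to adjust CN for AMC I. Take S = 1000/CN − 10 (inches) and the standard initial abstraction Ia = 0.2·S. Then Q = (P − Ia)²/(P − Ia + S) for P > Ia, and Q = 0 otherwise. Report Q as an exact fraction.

Q = 323976117721/96481789950 in ≈ 3.358 in

Dry (AMC I): CN(I) = 4.2·71/(10 − 0.058·71) = (1491/5)/(2941/500) = 149100/2941 ≈ 50.697
S = 1000/(149100/2941) − 10 = 14500/1491 in ≈ 9.725 in
Ia = 0.2S: 0.2·9.725 = 1.945 in (exactly 2900/1491)
P − Ia = 9.580 − 1.945 = 569189/74550 ≈ 7.635 in (> 0, runoff occurs)
Q: (569189/74550)² ÷ (1294189/74550) = 323976117721/96481789950 in (≈ 3.358 in)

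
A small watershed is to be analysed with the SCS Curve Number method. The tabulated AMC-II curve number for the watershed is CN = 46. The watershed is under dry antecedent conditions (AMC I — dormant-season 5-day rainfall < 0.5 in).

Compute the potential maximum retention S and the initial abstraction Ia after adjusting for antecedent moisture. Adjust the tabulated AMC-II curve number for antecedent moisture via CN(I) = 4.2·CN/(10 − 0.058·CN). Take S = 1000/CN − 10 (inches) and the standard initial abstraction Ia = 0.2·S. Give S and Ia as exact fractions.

S = 4500/161 in ≈ 27.950 in; Ia = 900/161 in ≈ 5.590 in

Dry (AMC I): CN(I) = 4.2·46/(10 − 0.058·46) = (966/5)/(1833/250) = 16100/611 ≈ 26.350
S = 1000/(16100/611) − 10 = 4500/161 in ≈ 27.950 in
Initial abstraction Ia = S/5 = (4500/161)/5 = 900/161 ≈ 5.590 in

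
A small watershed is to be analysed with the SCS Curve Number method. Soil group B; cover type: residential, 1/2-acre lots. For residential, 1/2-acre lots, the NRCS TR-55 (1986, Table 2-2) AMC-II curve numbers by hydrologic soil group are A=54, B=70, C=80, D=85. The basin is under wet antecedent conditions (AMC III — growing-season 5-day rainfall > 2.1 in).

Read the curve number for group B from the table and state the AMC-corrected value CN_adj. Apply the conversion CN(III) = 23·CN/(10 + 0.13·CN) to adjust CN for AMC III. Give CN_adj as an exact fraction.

CN_adj = 16100/191 ≈ 84.293

NRCS table: residential, 1/2-acre lots, soil group B → CN(II) = 70
CN(III) from CN(II)=70: (23·70)/(10 + 0.13·70) = 16100/191 ≈ 84.293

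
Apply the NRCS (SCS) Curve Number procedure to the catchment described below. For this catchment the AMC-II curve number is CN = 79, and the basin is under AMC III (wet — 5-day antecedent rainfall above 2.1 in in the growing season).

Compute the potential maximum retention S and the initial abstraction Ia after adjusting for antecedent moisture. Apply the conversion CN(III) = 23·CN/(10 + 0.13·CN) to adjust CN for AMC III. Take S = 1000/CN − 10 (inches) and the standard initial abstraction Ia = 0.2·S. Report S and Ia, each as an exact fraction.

CN(III) from CN(II)=79: (23·79)/(10 + 0.13·79) = 181700/2027 ≈ 89.640
Retention S: 1000/CN − 10 with CN=89.640 → S = 2100/1817 ≈ 1.156 in
Ia = 0.2S: 0.2·1.156 = 0.231 in (exactly 420/1817)

S = 2100/1817 in ≈ 1.156 in; Ia = 420/1817 in ≈ 0.231 in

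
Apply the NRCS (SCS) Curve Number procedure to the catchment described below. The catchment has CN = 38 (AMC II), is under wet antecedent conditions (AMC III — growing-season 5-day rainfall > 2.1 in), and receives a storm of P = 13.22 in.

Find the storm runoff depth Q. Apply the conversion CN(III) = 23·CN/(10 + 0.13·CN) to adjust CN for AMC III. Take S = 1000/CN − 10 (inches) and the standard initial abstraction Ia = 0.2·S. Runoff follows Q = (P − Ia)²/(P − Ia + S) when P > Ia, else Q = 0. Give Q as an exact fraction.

Q = 66490232449/9020925450 in ≈ 7.371 in

Adjust CN=38 to AMC III: 23·38/(10 + 0.13·38) → 874 ÷ (747/50) = 43700/747 ≈ 58.501
Max retention: S = 1000/(43700/747) − 10 = 3100/437 in (≈ 7.094 in)
Ia = 0.2S: 0.2·7.094 = 1.419 in (exactly 620/437)
P − Ia = 13.220 − 1.419 = 257857/21850 ≈ 11.801 in (> 0, runoff occurs)
Q = (257857/21850)²/((257857/21850) + 3100/437) = (66490232449/477422500)/(412857/21850) = 66490232449/9020925450 in ≈ 7.371 in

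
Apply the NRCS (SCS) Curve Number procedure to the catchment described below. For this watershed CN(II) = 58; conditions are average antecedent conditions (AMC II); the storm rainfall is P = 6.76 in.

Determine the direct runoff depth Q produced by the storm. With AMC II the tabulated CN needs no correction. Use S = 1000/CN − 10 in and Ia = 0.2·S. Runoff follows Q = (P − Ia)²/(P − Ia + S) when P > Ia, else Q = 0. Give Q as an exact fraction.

Average conditions: CN = 58 (no AMC adjustment).
Max retention: S = 1000/58 − 10 = 210/29 in (≈ 7.241 in)
Initial abstraction Ia = S/5 = (210/29)/5 = 42/29 ≈ 1.448 in
Since P=6.760 > Ia=1.448: effective rainfall P−Ia = 3851/725 in
Q: (3851/725)² ÷ (9101/725) = 14830201/6598225 in (≈ 2.248 in)

Q = 14830201/6598225 in ≈ 2.248 in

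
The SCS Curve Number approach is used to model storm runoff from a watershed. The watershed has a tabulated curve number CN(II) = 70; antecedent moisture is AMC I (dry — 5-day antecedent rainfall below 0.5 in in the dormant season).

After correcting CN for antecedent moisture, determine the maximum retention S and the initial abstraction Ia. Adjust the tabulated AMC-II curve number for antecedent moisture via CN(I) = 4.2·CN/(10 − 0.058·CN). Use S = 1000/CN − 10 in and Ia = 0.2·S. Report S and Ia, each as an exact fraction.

Adjust CN=70 to AMC I: 4.2·70/(10 − 0.058·70) → 294 ÷ (297/50) = 4900/99 ≈ 49.495
S = 1000/(4900/99) − 10 = 500/49 in ≈ 10.204 in
Initial abstraction Ia = S/5 = (500/49)/5 = 100/49 ≈ 2.041 in

S = 500/49 in ≈ 10.204 in; Ia = 100/49 in ≈ 2.041 in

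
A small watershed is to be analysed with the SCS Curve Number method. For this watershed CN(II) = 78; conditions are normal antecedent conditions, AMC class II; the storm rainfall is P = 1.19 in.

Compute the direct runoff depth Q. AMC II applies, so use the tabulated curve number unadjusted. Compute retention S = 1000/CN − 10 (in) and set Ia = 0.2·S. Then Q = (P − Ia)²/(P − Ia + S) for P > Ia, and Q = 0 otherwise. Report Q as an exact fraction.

Q = 5958481/52419900 in ≈ 0.114 in

AMC II — tabulated CN = 78 applies directly.
Retention S: 1000/CN − 10 with CN=78.000 → S = 110/39 ≈ 2.821 in
Ia = 0.2·(110/39) = 22/39 in ≈ 0.564 in
Excess rainfall: 1.190 − 0.564 = 0.626 in; P > Ia so Q > 0
Runoff Q = (P−Ia)²/(P−Ia+S) = (0.626)²/(0.626+2.821) = 5958481/52419900 ≈ 0.114 in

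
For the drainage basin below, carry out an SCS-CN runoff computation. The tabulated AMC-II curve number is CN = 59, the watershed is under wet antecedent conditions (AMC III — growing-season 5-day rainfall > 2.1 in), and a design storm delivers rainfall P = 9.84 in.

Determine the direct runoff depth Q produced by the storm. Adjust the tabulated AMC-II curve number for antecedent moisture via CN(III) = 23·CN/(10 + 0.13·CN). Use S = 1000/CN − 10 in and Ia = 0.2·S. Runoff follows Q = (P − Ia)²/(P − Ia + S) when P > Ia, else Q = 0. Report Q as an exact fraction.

CN(III) from CN(II)=59: (23·59)/(10 + 0.13·59) = 135700/1767 ≈ 76.797
S = 1000/(135700/1767) − 10 = 4100/1357 in ≈ 3.021 in
Ia = 0.2S: 0.2·3.021 = 0.604 in (exactly 820/1357)
Since P=9.840 > Ia=0.604: effective rainfall P−Ia = 313322/33925 in
Q: (313322/33925)² ÷ (415822/33925) = 1197203362/172033675 in (≈ 6.959 in)

Q = 1197203362/172033675 in ≈ 6.959 in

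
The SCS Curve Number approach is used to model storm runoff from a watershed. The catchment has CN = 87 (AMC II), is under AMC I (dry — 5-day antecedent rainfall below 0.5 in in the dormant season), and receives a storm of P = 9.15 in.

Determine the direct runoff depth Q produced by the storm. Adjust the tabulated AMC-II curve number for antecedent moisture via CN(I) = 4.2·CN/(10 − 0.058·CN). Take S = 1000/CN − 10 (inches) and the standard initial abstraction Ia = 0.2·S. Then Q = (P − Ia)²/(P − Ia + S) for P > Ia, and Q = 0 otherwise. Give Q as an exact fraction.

Adjust CN=87 to AMC I: 4.2·87/(10 − 0.058·87) → (1827/5) ÷ (2477/500) = 182700/2477 ≈ 73.759
Max retention: S = 1000/(182700/2477) − 10 = 6500/1827 in (≈ 3.558 in)
Ia = 0.2S: 0.2·3.558 = 0.712 in (exactly 1300/1827)
Since P=9.150 > Ia=0.712: effective rainfall P−Ia = 308341/36540 in
Runoff Q = (P−Ia)²/(P−Ia+S) = (8.438)²/(8.438+3.558) = 95074172281/16016980140 ≈ 5.936 in

Q = 95074172281/16016980140 in ≈ 5.936 in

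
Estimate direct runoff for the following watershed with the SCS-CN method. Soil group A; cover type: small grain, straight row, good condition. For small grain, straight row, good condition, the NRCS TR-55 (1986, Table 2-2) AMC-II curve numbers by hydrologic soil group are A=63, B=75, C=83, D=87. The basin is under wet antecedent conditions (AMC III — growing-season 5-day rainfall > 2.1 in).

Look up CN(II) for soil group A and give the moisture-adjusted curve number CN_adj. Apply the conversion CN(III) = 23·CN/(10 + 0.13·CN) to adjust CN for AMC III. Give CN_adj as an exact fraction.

NRCS table: small grain, straight row, good condition, soil group A → CN(II) = 63
Wet (AMC III): CN(III) = 23·63/(10 + 0.13·63) = 1449/(1819/100) = 144900/1819 ≈ 79.659

CN_adj = 144900/1819 ≈ 79.659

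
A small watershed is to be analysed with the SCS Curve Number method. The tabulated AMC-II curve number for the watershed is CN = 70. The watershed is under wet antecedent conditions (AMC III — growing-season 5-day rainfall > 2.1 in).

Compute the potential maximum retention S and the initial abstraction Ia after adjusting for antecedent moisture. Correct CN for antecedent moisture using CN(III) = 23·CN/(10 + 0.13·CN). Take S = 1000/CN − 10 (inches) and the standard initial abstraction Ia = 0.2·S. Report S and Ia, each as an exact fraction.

Wet (AMC III): CN(III) = 23·70/(10 + 0.13·70) = 1610/(191/10) = 16100/191 ≈ 84.293
Max retention: S = 1000/(16100/191) − 10 = 300/161 in (≈ 1.863 in)
Initial abstraction Ia = S/5 = (300/161)/5 = 60/161 ≈ 0.373 in

S = 300/161 in ≈ 1.863 in; Ia = 60/161 in ≈ 0.373 in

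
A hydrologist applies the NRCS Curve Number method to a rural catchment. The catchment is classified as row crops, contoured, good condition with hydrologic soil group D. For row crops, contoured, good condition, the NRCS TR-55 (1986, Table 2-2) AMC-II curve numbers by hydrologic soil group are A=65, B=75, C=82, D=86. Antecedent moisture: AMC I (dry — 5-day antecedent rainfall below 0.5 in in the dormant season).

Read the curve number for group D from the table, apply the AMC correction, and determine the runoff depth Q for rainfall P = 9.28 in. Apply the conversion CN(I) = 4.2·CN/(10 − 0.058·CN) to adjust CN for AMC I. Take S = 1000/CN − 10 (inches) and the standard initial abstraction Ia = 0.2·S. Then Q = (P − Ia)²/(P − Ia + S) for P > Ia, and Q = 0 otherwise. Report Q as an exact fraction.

NRCS table: row crops, contoured, good condition, soil group D → CN(II) = 86
CN(I) from CN(II)=86: (4.2·86)/(10 − 0.058·86) = 12900/179 ≈ 72.067
S = 1000/(12900/179) − 10 = 500/129 in ≈ 3.876 in
Initial abstraction Ia = S/5 = (500/129)/5 = 100/129 ≈ 0.775 in
Since P=9.280 > Ia=0.775: effective rainfall P−Ia = 27428/3225 in
Q = (27428/3225)²/((27428/3225) + 500/129) = (752295184/10400625)/(39928/3225) = 94036898/16095975 in ≈ 5.842 in

Q = 94036898/16095975 in ≈ 5.842 in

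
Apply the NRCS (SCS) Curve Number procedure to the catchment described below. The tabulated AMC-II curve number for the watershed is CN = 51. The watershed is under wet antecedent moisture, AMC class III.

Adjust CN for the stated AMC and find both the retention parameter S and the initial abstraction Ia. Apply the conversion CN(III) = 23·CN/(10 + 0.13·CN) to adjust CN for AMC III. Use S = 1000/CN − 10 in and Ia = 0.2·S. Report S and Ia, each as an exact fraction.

Adjust CN=51 to AMC III: 23·51/(10 + 0.13·51) → 1173 ÷ (1663/100) = 117300/1663 ≈ 70.535
Retention S: 1000/CN − 10 with CN=70.535 → S = 4900/1173 ≈ 4.177 in
Initial abstraction Ia = S/5 = (4900/1173)/5 = 980/1173 ≈ 0.835 in

S = 4900/1173 in ≈ 4.177 in; Ia = 980/1173 in ≈ 0.835 in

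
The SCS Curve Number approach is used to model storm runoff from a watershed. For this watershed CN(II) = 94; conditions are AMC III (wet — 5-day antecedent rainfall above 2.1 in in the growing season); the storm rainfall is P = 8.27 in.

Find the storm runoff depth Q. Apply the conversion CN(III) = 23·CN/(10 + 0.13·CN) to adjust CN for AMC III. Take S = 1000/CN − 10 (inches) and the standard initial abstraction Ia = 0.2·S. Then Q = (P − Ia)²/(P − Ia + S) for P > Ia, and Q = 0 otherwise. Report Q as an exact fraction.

Q = 788520912169/99234394700 in ≈ 7.946 in

Adjust CN=94 to AMC III: 23·94/(10 + 0.13·94) → 2162 ÷ (1111/50) = 108100/1111 ≈ 97.300
S = 1000/(108100/1111) − 10 = 300/1081 in ≈ 0.278 in
Initial abstraction Ia = S/5 = (300/1081)/5 = 60/1081 ≈ 0.056 in
Since P=8.270 > Ia=0.056: effective rainfall P−Ia = 887987/108100 in
Q = (887987/108100)²/((887987/108100) + 300/1081) = (788520912169/11685610000)/(917987/108100) = 788520912169/99234394700 in ≈ 7.946 in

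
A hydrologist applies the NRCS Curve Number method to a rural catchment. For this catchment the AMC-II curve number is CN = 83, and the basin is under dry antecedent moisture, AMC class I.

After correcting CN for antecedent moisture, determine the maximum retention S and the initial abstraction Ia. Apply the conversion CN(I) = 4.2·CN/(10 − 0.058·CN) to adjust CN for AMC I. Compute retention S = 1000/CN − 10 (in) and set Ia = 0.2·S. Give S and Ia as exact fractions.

Dry (AMC I): CN(I) = 4.2·83/(10 − 0.058·83) = (1743/5)/(2593/500) = 174300/2593 ≈ 67.219
Max retention: S = 1000/(174300/2593) − 10 = 8500/1743 in (≈ 4.877 in)
Initial abstraction Ia = S/5 = (8500/1743)/5 = 1700/1743 ≈ 0.975 in

S = 8500/1743 in ≈ 4.877 in; Ia = 1700/1743 in ≈ 0.975 in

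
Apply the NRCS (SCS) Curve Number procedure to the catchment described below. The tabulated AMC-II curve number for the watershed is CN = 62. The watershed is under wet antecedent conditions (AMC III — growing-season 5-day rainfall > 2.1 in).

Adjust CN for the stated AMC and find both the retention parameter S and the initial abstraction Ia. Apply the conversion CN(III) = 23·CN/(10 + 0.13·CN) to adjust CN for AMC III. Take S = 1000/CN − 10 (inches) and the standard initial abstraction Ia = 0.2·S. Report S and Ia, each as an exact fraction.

S = 1900/713 in ≈ 2.665 in; Ia = 380/713 in ≈ 0.533 in

Wet (AMC III): CN(III) = 23·62/(10 + 0.13·62) = 1426/(903/50) = 71300/903 ≈ 78.959
S = 1000/(71300/903) − 10 = 1900/713 in ≈ 2.665 in
Initial abstraction Ia = S/5 = (1900/713)/5 = 380/713 ≈ 0.533 in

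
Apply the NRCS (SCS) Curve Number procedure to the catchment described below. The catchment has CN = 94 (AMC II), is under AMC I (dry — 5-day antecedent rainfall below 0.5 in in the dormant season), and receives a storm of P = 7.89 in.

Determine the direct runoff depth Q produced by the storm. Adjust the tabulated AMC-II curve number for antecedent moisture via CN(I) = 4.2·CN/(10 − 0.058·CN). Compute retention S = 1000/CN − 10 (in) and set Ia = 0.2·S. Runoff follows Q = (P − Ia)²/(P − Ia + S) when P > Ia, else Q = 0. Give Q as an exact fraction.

Adjust CN=94 to AMC I: 4.2·94/(10 − 0.058·94) → (1974/5) ÷ (1137/250) = 32900/379 ≈ 86.807
Max retention: S = 1000/(32900/379) − 10 = 500/329 in (≈ 1.520 in)
Initial abstraction Ia = S/5 = (500/329)/5 = 100/329 ≈ 0.304 in
P − Ia = 7.890 − 0.304 = 249581/32900 ≈ 7.586 in (> 0, runoff occurs)
Q: (249581/32900)² ÷ (299581/32900) = 62290675561/9856214900 in (≈ 6.320 in)

Q = 62290675561/9856214900 in ≈ 6.320 in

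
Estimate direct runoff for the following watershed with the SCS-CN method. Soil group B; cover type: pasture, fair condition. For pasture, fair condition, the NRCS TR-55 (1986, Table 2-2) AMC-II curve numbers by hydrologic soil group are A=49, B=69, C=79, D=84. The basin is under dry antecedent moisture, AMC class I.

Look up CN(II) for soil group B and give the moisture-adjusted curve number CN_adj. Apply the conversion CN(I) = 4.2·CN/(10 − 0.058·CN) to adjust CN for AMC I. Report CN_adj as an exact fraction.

NRCS table: pasture, fair condition, soil group B → CN(II) = 69
CN(I) from CN(II)=69: (4.2·69)/(10 − 0.058·69) = 144900/2999 ≈ 48.316

CN_adj = 144900/2999 ≈ 48.316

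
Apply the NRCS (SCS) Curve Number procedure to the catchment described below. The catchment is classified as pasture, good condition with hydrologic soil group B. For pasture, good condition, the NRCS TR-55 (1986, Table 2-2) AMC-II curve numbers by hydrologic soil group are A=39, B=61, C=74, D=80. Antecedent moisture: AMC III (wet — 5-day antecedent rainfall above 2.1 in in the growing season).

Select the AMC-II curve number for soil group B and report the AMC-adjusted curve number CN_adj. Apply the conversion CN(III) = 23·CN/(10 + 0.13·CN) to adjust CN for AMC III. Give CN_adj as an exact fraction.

NRCS table: pasture, good condition, soil group B → CN(II) = 61
Wet (AMC III): CN(III) = 23·61/(10 + 0.13·61) = 1403/(1793/100) = 140300/1793 ≈ 78.249

CN_adj = 140300/1793 ≈ 78.249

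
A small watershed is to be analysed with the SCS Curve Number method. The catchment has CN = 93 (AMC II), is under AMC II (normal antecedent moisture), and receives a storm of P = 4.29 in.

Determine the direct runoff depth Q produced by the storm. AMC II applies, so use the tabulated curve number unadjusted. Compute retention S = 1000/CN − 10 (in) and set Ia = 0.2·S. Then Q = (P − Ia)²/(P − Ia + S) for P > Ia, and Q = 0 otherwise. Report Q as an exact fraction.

CN(II) = 93; AMC II needs no correction.
Max retention: S = 1000/93 − 10 = 70/93 in (≈ 0.753 in)
Ia = 0.2S: 0.2·0.753 = 0.151 in (exactly 14/93)
Since P=4.290 > Ia=0.151: effective rainfall P−Ia = 38497/9300 in
Q: (38497/9300)² ÷ (45497/9300) = 1482019009/423122100 in (≈ 3.503 in)

Q = 1482019009/423122100 in ≈ 3.503 in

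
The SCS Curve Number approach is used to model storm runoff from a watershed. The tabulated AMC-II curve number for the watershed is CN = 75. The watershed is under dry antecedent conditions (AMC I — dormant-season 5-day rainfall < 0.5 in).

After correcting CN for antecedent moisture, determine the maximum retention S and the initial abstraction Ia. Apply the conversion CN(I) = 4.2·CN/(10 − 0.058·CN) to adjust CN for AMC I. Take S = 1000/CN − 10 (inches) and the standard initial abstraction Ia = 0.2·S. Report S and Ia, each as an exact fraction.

Adjust CN=75 to AMC I: 4.2·75/(10 − 0.058·75) → 315 ÷ (113/20) = 6300/113 ≈ 55.752
S = 1000/(6300/113) − 10 = 500/63 in ≈ 7.937 in
Ia = 0.2S: 0.2·7.937 = 1.587 in (exactly 100/63)

S = 500/63 in ≈ 7.937 in; Ia = 100/63 in ≈ 1.587 in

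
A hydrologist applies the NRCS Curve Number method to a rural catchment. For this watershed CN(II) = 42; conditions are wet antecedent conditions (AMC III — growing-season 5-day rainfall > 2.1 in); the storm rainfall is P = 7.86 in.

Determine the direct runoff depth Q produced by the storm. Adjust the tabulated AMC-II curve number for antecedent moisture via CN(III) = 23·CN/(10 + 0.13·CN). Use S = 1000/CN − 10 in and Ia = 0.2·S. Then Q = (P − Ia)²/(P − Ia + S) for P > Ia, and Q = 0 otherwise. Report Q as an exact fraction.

Q = 25862750761/7385528850 in ≈ 3.502 in

Adjust CN=42 to AMC III: 23·42/(10 + 0.13·42) → 966 ÷ (773/50) = 48300/773 ≈ 62.484
S = 1000/(48300/773) − 10 = 2900/483 in ≈ 6.004 in
Ia = 0.2·(2900/483) = 580/483 in ≈ 1.201 in
Since P=7.860 > Ia=1.201: effective rainfall P−Ia = 160819/24150 in
Q: (160819/24150)² ÷ (305819/24150) = 25862750761/7385528850 in (≈ 3.502 in)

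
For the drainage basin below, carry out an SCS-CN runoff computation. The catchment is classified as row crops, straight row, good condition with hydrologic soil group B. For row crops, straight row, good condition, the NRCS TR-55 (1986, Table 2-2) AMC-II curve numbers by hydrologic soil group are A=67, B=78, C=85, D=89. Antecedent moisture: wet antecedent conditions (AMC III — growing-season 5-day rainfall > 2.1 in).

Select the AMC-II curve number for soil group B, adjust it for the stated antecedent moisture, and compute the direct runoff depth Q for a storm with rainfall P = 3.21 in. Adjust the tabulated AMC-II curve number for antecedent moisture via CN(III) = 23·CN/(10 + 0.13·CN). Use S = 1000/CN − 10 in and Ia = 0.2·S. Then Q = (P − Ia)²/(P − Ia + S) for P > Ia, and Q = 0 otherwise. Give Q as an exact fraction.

NRCS table: row crops, straight row, good condition, soil group B → CN(II) = 78
CN(III) from CN(II)=78: (23·78)/(10 + 0.13·78) = 89700/1007 ≈ 89.076
Max retention: S = 1000/(89700/1007) − 10 = 1100/897 in (≈ 1.226 in)
Ia = 0.2S: 0.2·1.226 = 0.245 in (exactly 220/897)
Since P=3.210 > Ia=0.245: effective rainfall P−Ia = 265937/89700 in
Q: (265937/89700)² ÷ (375937/89700) = 70722487969/33721548900 in (≈ 2.097 in)

Q = 70722487969/33721548900 in ≈ 2.097 in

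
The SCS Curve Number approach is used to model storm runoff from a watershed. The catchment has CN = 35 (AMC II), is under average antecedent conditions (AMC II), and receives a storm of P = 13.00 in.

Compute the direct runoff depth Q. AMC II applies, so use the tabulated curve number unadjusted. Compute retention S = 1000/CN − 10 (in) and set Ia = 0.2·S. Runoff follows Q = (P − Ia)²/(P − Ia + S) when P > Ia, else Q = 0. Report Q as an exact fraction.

AMC II — tabulated CN = 35 applies directly.
Retention S: 1000/CN − 10 with CN=35.000 → S = 130/7 ≈ 18.571 in
Ia = 0.2·(130/7) = 26/7 in ≈ 3.714 in
P − Ia = 13.000 − 3.714 = 65/7 ≈ 9.286 in (> 0, runoff occurs)
Q = (65/7)²/((65/7) + 130/7) = (4225/49)/(195/7) = 65/21 in ≈ 3.095 in

Q = 65/21 in ≈ 3.095 in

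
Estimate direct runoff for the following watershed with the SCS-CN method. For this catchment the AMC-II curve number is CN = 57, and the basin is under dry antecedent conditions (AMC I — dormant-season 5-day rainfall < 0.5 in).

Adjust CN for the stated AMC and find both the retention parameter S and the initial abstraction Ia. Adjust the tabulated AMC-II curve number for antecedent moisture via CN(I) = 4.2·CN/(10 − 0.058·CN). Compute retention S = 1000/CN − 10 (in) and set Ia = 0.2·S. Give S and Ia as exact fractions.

S = 21500/1197 in ≈ 17.962 in; Ia = 4300/1197 in ≈ 3.592 in

CN(I) from CN(II)=57: (4.2·57)/(10 − 0.058·57) = 119700/3347 ≈ 35.763
Retention S: 1000/CN − 10 with CN=35.763 → S = 21500/1197 ≈ 17.962 in
Initial abstraction Ia = S/5 = (21500/1197)/5 = 4300/1197 ≈ 3.592 in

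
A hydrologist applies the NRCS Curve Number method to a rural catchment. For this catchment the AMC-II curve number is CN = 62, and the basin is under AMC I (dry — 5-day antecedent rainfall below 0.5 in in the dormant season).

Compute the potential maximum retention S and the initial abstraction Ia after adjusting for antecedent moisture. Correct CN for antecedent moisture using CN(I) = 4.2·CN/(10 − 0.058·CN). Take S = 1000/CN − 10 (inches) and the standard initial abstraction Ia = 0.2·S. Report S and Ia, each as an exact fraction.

S = 9500/651 in ≈ 14.593 in; Ia = 1900/651 in ≈ 2.919 in

CN(I) from CN(II)=62: (4.2·62)/(10 − 0.058·62) = 65100/1601 ≈ 40.662
Retention S: 1000/CN − 10 with CN=40.662 → S = 9500/651 ≈ 14.593 in
Ia = 0.2S: 0.2·14.593 = 2.919 in (exactly 1900/651)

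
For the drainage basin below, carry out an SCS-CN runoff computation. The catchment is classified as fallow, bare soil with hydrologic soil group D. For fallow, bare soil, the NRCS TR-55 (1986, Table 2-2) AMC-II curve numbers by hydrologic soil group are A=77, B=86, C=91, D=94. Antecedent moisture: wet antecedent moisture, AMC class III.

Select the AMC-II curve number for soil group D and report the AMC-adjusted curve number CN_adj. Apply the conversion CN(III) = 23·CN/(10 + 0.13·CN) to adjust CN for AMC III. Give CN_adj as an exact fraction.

NRCS table: fallow, bare soil, soil group D → CN(II) = 94
CN(III) from CN(II)=94: (23·94)/(10 + 0.13·94) = 108100/1111 ≈ 97.300

CN_adj = 108100/1111 ≈ 97.300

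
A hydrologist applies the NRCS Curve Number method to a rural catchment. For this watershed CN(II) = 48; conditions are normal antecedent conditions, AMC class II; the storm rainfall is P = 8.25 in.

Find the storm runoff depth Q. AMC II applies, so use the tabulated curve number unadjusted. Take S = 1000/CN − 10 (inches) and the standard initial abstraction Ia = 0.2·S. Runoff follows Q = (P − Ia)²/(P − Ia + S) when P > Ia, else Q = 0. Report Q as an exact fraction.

Q = 5329/2436 in ≈ 2.188 in

Average conditions: CN = 48 (no AMC adjustment).
Max retention: S = 1000/48 − 10 = 65/6 in (≈ 10.833 in)
Ia = 0.2·(65/6) = 13/6 in ≈ 2.167 in
Excess rainfall: 8.250 − 2.167 = 6.083 in; P > Ia so Q > 0
Q: (73/12)² ÷ (203/12) = 5329/2436 in (≈ 2.188 in)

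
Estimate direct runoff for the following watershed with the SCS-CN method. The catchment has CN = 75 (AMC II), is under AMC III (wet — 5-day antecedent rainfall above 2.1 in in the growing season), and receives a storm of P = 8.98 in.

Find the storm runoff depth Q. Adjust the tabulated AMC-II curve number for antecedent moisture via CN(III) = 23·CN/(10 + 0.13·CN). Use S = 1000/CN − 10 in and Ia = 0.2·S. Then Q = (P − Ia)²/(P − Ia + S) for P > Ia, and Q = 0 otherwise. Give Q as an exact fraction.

Adjust CN=75 to AMC III: 23·75/(10 + 0.13·75) → 1725 ÷ (79/4) = 6900/79 ≈ 87.342
Retention S: 1000/CN − 10 with CN=87.342 → S = 100/69 ≈ 1.449 in
Initial abstraction Ia = S/5 = (100/69)/5 = 20/69 ≈ 0.290 in
Excess rainfall: 8.980 − 0.290 = 8.690 in; P > Ia so Q > 0
Q: (29981/3450)² ÷ (34981/3450) = 898860361/120684450 in (≈ 7.448 in)

Q = 898860361/120684450 in ≈ 7.448 in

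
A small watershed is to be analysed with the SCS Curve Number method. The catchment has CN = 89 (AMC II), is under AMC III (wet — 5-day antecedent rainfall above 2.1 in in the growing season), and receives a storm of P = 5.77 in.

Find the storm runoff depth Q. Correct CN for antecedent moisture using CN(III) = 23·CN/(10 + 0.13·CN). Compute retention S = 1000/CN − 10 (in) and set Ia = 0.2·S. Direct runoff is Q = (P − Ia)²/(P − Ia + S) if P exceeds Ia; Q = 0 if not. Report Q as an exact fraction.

Q = 1343556856161/259788659300 in ≈ 5.172 in

Adjust CN=89 to AMC III: 23·89/(10 + 0.13·89) → 2047 ÷ (2157/100) = 204700/2157 ≈ 94.900
Retention S: 1000/CN − 10 with CN=94.900 → S = 1100/2047 ≈ 0.537 in
Ia = 0.2S: 0.2·0.537 = 0.107 in (exactly 220/2047)
Excess rainfall: 5.770 − 0.107 = 5.663 in; P > Ia so Q > 0
Q: (1159119/204700)² ÷ (1269119/204700) = 1343556856161/259788659300 in (≈ 5.172 in)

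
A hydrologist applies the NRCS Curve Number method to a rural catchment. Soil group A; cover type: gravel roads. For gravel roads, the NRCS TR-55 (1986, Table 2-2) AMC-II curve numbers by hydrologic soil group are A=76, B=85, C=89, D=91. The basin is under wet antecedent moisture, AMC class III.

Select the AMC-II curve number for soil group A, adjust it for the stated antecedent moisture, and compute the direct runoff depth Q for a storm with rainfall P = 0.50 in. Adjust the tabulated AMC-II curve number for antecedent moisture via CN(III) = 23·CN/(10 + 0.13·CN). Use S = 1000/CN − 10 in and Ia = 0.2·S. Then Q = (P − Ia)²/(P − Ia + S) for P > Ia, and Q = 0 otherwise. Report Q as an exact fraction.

NRCS table: gravel roads, soil group A → CN(II) = 76
Adjust CN=76 to AMC III: 23·76/(10 + 0.13·76) → 1748 ÷ (497/25) = 43700/497 ≈ 87.928
Max retention: S = 1000/(43700/497) − 10 = 600/437 in (≈ 1.373 in)
Ia = 0.2S: 0.2·1.373 = 0.275 in (exactly 120/437)
P − Ia = 0.500 − 0.275 = 197/874 ≈ 0.225 in (> 0, runoff occurs)
Runoff Q = (P−Ia)²/(P−Ia+S) = (0.225)²/(0.225+1.373) = 38809/1220978 ≈ 0.032 in

Q = 38809/1220978 in ≈ 0.032 in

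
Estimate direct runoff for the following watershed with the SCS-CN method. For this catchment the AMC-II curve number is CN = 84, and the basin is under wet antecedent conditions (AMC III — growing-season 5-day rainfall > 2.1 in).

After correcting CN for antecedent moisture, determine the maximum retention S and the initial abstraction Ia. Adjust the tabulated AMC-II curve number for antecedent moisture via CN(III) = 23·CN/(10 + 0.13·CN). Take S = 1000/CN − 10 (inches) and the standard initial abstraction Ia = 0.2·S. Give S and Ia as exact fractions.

S = 400/483 in ≈ 0.828 in; Ia = 80/483 in ≈ 0.166 in

Wet (AMC III): CN(III) = 23·84/(10 + 0.13·84) = 1932/(523/25) = 48300/523 ≈ 92.352
S = 1000/(48300/523) − 10 = 400/483 in ≈ 0.828 in
Initial abstraction Ia = S/5 = (400/483)/5 = 80/483 ≈ 0.166 in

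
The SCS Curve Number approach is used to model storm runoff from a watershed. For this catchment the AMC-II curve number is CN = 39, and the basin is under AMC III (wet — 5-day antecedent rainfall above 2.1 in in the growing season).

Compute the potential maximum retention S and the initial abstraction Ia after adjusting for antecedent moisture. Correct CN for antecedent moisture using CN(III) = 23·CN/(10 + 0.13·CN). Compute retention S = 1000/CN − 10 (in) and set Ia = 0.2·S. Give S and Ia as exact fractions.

CN(III) from CN(II)=39: (23·39)/(10 + 0.13·39) = 89700/1507 ≈ 59.522
Max retention: S = 1000/(89700/1507) − 10 = 6100/897 in (≈ 6.800 in)
Initial abstraction Ia = S/5 = (6100/897)/5 = 1220/897 ≈ 1.360 in

S = 6100/897 in ≈ 6.800 in; Ia = 1220/897 in ≈ 1.360 in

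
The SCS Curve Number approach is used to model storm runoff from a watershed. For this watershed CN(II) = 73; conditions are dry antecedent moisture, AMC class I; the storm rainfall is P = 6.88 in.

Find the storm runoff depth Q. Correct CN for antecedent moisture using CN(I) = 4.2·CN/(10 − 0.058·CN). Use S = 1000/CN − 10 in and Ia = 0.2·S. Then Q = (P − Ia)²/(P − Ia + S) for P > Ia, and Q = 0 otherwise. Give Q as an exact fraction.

Adjust CN=73 to AMC I: 4.2·73/(10 − 0.058·73) → (1533/5) ÷ (2883/500) = 51100/961 ≈ 53.174
Retention S: 1000/CN − 10 with CN=53.174 → S = 4500/511 ≈ 8.806 in
Ia = 0.2S: 0.2·8.806 = 1.761 in (exactly 900/511)
Excess rainfall: 6.880 − 1.761 = 5.119 in; P > Ia so Q > 0
Q = (65392/12775)²/((65392/12775) + 4500/511) = (4276113664/163200625)/(177892/12775) = 1069028416/568142575 in ≈ 1.882 in

Q = 1069028416/568142575 in ≈ 1.882 in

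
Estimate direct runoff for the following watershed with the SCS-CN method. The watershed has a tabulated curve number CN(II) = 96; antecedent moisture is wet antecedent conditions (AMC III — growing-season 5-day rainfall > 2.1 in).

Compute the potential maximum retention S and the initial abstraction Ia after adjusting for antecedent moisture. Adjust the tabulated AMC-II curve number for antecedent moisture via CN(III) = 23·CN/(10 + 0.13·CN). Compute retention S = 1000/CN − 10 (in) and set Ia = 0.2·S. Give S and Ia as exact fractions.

S = 25/138 in ≈ 0.181 in; Ia = 5/138 in ≈ 0.036 in

CN(III) from CN(II)=96: (23·96)/(10 + 0.13·96) = 27600/281 ≈ 98.221
S = 1000/(27600/281) − 10 = 25/138 in ≈ 0.181 in
Initial abstraction Ia = S/5 = (25/138)/5 = 5/138 ≈ 0.036 in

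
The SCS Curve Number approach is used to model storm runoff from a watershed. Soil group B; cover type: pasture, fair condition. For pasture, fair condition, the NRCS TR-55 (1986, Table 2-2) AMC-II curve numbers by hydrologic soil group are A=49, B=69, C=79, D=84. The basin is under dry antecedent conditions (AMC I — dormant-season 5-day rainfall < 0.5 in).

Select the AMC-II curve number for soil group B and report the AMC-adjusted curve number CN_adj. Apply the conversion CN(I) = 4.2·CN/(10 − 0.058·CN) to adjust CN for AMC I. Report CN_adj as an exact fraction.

CN_adj = 144900/2999 ≈ 48.316

NRCS table: pasture, fair condition, soil group B → CN(II) = 69
Adjust CN=69 to AMC I: 4.2·69/(10 − 0.058·69) → (1449/5) ÷ (2999/500) = 144900/2999 ≈ 48.316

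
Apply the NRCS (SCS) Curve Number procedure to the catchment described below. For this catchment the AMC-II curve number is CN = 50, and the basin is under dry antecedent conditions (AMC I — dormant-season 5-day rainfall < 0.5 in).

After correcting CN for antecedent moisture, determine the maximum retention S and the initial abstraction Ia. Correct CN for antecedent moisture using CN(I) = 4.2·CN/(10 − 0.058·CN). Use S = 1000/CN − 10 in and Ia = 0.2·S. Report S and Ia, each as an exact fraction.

Adjust CN=50 to AMC I: 4.2·50/(10 − 0.058·50) → 210 ÷ (71/10) = 2100/71 ≈ 29.577
Max retention: S = 1000/(2100/71) − 10 = 500/21 in (≈ 23.810 in)
Ia = 0.2S: 0.2·23.810 = 4.762 in (exactly 100/21)

S = 500/21 in ≈ 23.810 in; Ia = 100/21 in ≈ 4.762 in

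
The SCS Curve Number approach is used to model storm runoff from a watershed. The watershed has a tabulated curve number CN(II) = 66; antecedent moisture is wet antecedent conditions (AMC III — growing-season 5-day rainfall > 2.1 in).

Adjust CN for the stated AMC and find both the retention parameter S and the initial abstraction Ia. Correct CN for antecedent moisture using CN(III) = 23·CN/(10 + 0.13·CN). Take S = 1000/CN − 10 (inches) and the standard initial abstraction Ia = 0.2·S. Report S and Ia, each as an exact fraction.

Wet (AMC III): CN(III) = 23·66/(10 + 0.13·66) = 1518/(929/50) = 75900/929 ≈ 81.701
S = 1000/(75900/929) − 10 = 1700/759 in ≈ 2.240 in
Ia = 0.2S: 0.2·2.240 = 0.448 in (exactly 340/759)

S = 1700/759 in ≈ 2.240 in; Ia = 340/759 in ≈ 0.448 in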